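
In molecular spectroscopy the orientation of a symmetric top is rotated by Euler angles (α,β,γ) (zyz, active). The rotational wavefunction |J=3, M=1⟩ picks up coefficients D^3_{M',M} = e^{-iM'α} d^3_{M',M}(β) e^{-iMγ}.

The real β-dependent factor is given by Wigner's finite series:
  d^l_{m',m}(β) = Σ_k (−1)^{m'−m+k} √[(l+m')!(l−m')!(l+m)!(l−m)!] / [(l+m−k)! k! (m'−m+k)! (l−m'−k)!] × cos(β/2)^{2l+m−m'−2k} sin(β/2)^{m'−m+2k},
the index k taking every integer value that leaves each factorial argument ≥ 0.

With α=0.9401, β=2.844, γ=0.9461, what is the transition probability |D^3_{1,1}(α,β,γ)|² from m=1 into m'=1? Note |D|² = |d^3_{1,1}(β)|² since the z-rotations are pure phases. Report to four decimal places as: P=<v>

First d^3_{1,1}(β=2.844), then the phase factors e^{-i(1)α} and e^{-i(1)γ}:
Half-angle: c=0.148248, s=0.988950. N=√(24·2·24·2)=48.000000
k∈{0,1,2} keeps every argument non-negative
  k=0: (−1)^0·48.0000/(48)·0.1482^6·0.9890^0 = +0.000011
  k=1: (−1)^1·48.0000/(6)·0.1482^4·0.9890^2 = -0.003779
  k=2: (−1)^2·48.0000/(8)·0.1482^2·0.9890^4 = +0.126132
d^3_{1,1}(2.844) = +0.000011 -0.003779 +0.126132 = +0.122364
|D^3_{1,1}|² = |d^3_{1,1}(β)|² = (+0.122364)² = 0.014973 (the z-rotation phases have unit modulus)

P=0.0150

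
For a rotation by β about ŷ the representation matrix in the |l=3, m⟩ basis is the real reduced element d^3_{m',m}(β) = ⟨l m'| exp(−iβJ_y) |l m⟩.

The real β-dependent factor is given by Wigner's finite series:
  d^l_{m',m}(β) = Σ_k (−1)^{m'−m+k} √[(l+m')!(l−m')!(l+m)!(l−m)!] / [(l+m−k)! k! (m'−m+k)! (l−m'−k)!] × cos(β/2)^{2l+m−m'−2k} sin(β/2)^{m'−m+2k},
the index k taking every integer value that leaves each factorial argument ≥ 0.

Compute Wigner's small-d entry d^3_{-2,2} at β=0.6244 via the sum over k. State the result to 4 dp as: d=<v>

d=0.0395

d^3_{-2,2}(β=0.6244) via Wigner's sum:
Half-angle: c=0.951660, s=0.307153. N=√(1·120·120·1)=120.000000
The bounds max(0,m−m')=4 and min(l+m,l−m')=5 give 2 terms
  k=4: (−1)^0·120.0000/(24)·0.9517^2·0.3072^4 = +0.040304
  k=5: (−1)^1·120.0000/(120)·0.9517^0·0.3072^6 = -0.000840
d^3_{-2,2}(0.6244) = +0.040304 -0.000840 = +0.039465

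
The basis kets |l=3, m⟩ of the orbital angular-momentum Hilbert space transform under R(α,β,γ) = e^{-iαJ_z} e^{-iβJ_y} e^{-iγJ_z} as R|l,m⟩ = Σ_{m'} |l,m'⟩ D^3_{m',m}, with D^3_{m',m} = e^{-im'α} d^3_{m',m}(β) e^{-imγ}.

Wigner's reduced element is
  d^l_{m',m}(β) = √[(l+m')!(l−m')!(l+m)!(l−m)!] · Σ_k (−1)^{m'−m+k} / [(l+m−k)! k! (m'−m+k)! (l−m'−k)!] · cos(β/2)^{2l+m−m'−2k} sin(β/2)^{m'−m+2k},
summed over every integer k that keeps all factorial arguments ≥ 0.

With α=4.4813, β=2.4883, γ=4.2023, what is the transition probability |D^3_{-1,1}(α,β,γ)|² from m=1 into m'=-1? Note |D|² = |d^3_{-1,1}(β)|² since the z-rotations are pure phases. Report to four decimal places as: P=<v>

P=0.0135

First d^3_{-1,1}(β=2.4883), then the phase factors e^{-i(-1)α} and e^{-i(1)γ}:
With c≡cos(β/2)=0.320868 and s≡sin(β/2)=0.947124, N=[2·24·24·2]^{1/2}=48.000000
k∈{2,3,4} keeps every argument non-negative
  k=2: (−1)^0·48.0000/(8)·0.3209^4·0.9471^2 = +0.057052
  k=3: (−1)^1·48.0000/(6)·0.3209^2·0.9471^4 = -0.662783
  k=4: (−1)^2·48.0000/(48)·0.3209^0·0.9471^6 = +0.721839
d^3_{-1,1}(2.4883) = +0.057052 -0.662783 +0.721839 = +0.116109
|D^3_{-1,1}|² = |d^3_{-1,1}(β)|² = (+0.116109)² = 0.013481 (the z-rotation phases have unit modulus)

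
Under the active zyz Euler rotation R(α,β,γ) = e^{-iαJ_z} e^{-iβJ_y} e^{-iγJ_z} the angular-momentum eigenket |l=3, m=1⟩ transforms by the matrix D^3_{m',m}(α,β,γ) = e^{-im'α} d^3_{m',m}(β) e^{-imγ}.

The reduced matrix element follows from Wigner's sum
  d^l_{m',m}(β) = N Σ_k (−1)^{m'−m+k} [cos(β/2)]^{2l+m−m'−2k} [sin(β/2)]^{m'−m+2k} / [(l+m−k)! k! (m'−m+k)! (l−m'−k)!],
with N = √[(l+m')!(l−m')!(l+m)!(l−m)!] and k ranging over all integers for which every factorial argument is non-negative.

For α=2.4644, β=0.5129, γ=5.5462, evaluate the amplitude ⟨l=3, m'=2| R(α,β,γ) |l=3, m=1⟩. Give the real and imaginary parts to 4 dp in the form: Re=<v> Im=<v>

Re=0.2914 Im=-0.5082

First d^3_{2,1}(β=0.5129), then the phase factors e^{-i(2)α} and e^{-i(1)γ}:
c=cos(0.5129/2)=0.967297, s=sin(0.5129/2)=0.253648; N=√[120·1·24·2]=75.894664
k∈{0,1} keeps every argument non-negative
  k=0: (−1)^1·75.8947/(24)·0.9673^5·0.2536^1 = -0.679251
  k=1: (−1)^2·75.8947/(12)·0.9673^3·0.2536^3 = +0.093412
d^3_{2,1}(0.5129) = -0.679251 +0.093412 = -0.585838
Attach z-rotation phases: D = e^{-i(2)(2.4644)}·(-0.585838)·e^{-i(1)(5.5462)} = +0.291383-0.508234i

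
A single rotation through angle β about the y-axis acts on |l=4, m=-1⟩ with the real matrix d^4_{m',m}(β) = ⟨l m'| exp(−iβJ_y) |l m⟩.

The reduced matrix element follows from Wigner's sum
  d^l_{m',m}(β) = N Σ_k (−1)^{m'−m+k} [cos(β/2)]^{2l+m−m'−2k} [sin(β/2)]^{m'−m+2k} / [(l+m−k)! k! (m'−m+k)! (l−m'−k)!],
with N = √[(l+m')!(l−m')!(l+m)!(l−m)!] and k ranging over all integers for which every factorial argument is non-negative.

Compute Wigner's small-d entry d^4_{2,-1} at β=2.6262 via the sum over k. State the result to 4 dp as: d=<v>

d^4_{2,-1}(β=2.6262) via Wigner's sum:
Half-angle: c=0.254854, s=0.966980. N=√(720·2·6·120)=1018.233765
k: max(0,(-1)−(2))=0 … min(4+(-1),4−(2))=2
  k=0: (−1)^3·1018.2338/(72)·0.2549^5·0.9670^3 = -0.013747
  k=1: (−1)^4·1018.2338/(48)·0.2549^3·0.9670^5 = +0.296869
  k=2: (−1)^5·1018.2338/(240)·0.2549^1·0.9670^7 = -0.854768
d^4_{2,-1}(2.6262) = -0.013747 +0.296869 -0.854768 = -0.571646

d=-0.5716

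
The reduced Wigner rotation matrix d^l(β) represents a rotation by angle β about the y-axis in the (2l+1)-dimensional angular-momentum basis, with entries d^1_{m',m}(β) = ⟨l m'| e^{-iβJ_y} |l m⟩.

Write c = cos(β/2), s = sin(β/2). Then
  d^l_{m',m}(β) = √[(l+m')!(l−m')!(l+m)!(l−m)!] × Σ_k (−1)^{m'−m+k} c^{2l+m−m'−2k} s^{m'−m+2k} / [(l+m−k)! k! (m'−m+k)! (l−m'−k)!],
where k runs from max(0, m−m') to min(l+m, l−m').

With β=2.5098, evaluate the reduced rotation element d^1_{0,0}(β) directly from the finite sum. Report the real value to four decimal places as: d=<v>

d=-0.8070

d^1_{0,0}(β=2.5098) via Wigner's sum:
With c≡cos(β/2)=0.310669 and s≡sin(β/2)=0.950518, N=[1·1·1·1]^{1/2}=1.000000
The bounds max(0,m−m')=0 and min(l+m,l−m')=1 give 2 terms
  k=0: (−1)^0·1.0000/(1)·0.3107^2·0.9505^0 = +0.096515
  k=1: (−1)^1·1.0000/(1)·0.3107^0·0.9505^2 = -0.903485
d^1_{0,0}(2.5098) = +0.096515 -0.903485 = -0.806970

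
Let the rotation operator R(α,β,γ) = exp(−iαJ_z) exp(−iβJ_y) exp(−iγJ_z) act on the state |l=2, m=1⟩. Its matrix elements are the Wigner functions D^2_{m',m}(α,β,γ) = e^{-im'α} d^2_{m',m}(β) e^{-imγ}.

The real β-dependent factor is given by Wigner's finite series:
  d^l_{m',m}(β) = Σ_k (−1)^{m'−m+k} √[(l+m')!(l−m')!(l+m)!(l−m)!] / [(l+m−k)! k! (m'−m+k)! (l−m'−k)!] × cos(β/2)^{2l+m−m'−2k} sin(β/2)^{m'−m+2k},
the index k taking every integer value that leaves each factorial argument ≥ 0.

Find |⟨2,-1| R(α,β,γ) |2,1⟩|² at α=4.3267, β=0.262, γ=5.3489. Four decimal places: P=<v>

First d^2_{-1,1}(β=0.262), then the phase factors e^{-i(-1)α} and e^{-i(1)γ}:
With c≡cos(β/2)=0.991432 and s≡sin(β/2)=0.130626, N=[1·6·6·1]^{1/2}=6.000000
The bounds max(0,m−m')=2 and min(l+m,l−m')=3 give 2 terms
  k=2: (−1)^0·6.0000/(2)·0.9914^2·0.1306^2 = +0.050316
  k=3: (−1)^1·6.0000/(6)·0.9914^0·0.1306^4 = -0.000291
d^2_{-1,1}(0.262) = +0.050316 -0.000291 = +0.050025
|D^2_{-1,1}|² = |d^2_{-1,1}(β)|² = (+0.050025)² = 0.002502 (the z-rotation phases have unit modulus)

P=0.0025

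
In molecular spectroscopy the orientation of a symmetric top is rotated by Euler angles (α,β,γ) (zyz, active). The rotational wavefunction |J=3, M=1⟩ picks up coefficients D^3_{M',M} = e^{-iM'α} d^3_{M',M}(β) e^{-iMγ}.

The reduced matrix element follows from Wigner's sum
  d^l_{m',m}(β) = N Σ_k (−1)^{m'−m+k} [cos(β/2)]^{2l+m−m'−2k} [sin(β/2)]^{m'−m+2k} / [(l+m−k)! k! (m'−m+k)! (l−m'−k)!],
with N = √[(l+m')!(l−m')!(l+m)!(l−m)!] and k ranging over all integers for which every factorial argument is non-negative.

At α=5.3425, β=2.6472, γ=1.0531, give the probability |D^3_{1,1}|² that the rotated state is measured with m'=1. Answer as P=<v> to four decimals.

First d^3_{1,1}(β=2.6472), then the phase factors e^{-i(1)α} and e^{-i(1)γ}:
Half-angle: c=0.244686, s=0.969602. N=√(24·2·24·2)=48.000000
Admissible k: 0..2 (factorial args all ≥0)
  k=0: (−1)^0·48.0000/(48)·0.2447^6·0.9696^0 = +0.000215
  k=1: (−1)^1·48.0000/(6)·0.2447^4·0.9696^2 = -0.026960
  k=2: (−1)^2·48.0000/(8)·0.2447^2·0.9696^4 = +0.317501
d^3_{1,1}(2.6472) = +0.000215 -0.026960 +0.317501 = +0.290756
|D^3_{1,1}|² = |d^3_{1,1}(β)|² = (+0.290756)² = 0.084539 (the z-rotation phases have unit modulus)

P=0.0845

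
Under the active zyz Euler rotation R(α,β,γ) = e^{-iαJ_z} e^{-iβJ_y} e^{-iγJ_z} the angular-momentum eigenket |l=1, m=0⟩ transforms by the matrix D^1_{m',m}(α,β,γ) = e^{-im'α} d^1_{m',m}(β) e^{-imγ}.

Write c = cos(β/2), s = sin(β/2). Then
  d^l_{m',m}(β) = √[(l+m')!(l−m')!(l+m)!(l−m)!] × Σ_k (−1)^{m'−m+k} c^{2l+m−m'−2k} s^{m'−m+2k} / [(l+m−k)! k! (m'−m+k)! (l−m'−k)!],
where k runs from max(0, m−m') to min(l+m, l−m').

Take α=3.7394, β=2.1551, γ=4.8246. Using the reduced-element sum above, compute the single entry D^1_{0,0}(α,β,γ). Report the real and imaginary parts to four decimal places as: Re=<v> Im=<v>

Re=-0.5516 Im=0.0000

First d^1_{0,0}(β=2.1551), then the phase factors e^{-i(0)α} and e^{-i(0)γ}:
With c≡cos(β/2)=0.473488 and s≡sin(β/2)=0.880800, N=[1·1·1·1]^{1/2}=1.000000
Admissible k: 0..1 (factorial args all ≥0)
  k=0: (−1)^0·1.0000/(1)·0.4735^2·0.8808^0 = +0.224191
  k=1: (−1)^1·1.0000/(1)·0.4735^0·0.8808^2 = -0.775809
d^1_{0,0}(2.1551) = +0.224191 -0.775809 = -0.551619
D = (+1.000000+0.000000i)·(-0.551619)·(+1.000000+0.000000i) = -0.551619+0.000000i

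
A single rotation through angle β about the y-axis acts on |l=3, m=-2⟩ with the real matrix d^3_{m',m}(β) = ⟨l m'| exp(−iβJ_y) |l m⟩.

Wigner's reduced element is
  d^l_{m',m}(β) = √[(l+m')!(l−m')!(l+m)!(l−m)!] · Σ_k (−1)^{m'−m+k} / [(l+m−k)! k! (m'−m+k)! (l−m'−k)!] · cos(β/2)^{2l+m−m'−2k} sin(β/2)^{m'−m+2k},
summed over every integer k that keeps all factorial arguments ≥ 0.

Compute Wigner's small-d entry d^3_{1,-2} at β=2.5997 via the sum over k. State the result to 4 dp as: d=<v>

d=0.5944

d^3_{1,-2}(β=2.5997) via Wigner's sum:
With c≡cos(β/2)=0.267643 and s≡sin(β/2)=0.963518, N=[24·2·1·120]^{1/2}=75.894664
Admissible k: 0..1 (factorial args all ≥0)
  k=0: (−1)^3·75.8947/(12)·0.2676^3·0.9635^3 = -0.108462
  k=1: (−1)^4·75.8947/(24)·0.2676^1·0.9635^5 = +0.702839
d^3_{1,-2}(2.5997) = -0.108462 +0.702839 = +0.594376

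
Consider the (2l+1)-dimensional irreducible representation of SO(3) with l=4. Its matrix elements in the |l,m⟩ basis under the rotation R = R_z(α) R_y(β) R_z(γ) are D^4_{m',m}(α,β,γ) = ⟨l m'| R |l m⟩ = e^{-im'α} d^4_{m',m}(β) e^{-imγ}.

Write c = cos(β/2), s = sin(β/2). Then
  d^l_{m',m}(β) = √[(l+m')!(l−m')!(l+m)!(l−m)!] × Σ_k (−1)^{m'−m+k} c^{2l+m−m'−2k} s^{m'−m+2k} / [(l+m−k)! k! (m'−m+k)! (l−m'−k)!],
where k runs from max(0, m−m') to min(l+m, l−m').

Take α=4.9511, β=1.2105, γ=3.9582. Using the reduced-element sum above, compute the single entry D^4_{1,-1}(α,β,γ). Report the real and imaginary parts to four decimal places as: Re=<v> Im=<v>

Re=-0.0565 Im=0.0866

First d^4_{1,-1}(β=1.2105), then the phase factors e^{-i(1)α} and e^{-i(-1)γ}:
c=cos(1.2105/2)=0.822360, s=sin(1.2105/2)=0.568968; N=√[120·6·6·120]=720.000000
k: max(0,(-1)−(1))=0 … min(4+(-1),4−(1))=3
  k=0: (−1)^2·720.0000/(72)·0.8224^6·0.5690^2 = +1.001260
  k=1: (−1)^3·720.0000/(24)·0.8224^4·0.5690^4 = -1.437869
  k=2: (−1)^4·720.0000/(48)·0.8224^2·0.5690^6 = +0.344144
  k=3: (−1)^5·720.0000/(720)·0.8224^0·0.5690^8 = -0.010982
d^4_{1,-1}(1.2105) = +1.001260 -1.437869 +0.344144 -0.010982 = -0.103447
D = (+0.236450+0.971644i)·(-0.103447)·(-0.684698-0.728827i) = -0.056510+0.086649i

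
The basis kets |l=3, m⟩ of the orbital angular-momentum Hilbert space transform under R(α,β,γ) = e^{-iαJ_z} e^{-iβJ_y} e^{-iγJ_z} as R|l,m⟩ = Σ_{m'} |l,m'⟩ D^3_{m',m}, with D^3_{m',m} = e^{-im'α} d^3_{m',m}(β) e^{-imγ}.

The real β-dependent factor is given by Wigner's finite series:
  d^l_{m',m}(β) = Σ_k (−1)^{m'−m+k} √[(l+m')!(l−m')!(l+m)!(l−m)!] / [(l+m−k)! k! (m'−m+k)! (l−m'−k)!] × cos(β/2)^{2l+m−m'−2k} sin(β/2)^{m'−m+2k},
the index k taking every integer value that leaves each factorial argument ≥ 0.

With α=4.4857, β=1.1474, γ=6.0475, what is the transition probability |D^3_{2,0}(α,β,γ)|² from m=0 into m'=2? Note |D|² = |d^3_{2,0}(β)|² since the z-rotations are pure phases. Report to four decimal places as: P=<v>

P=0.2187

D^3_{2,0}(4.4857,1.1474,6.0475) = e^{-i·2·4.4857}·d^3_{2,0}(1.1474)·e^{-i·0·6.0475}. Compute d first:
Half-angle: c=0.839899, s=0.542743. N=√(120·1·6·6)=65.726707
The bounds max(0,m−m')=0 and min(l+m,l−m')=1 give 2 terms
  k=0: (−1)^2·65.7267/(12)·0.8399^4·0.5427^2 = +0.802892
  k=1: (−1)^3·65.7267/(12)·0.8399^2·0.5427^4 = -0.335268
d^3_{2,0}(1.1474) = +0.802892 -0.335268 = +0.467624
|D^3_{2,0}|² = |d^3_{2,0}(β)|² = (+0.467624)² = 0.218672 (the z-rotation phases have unit modulus)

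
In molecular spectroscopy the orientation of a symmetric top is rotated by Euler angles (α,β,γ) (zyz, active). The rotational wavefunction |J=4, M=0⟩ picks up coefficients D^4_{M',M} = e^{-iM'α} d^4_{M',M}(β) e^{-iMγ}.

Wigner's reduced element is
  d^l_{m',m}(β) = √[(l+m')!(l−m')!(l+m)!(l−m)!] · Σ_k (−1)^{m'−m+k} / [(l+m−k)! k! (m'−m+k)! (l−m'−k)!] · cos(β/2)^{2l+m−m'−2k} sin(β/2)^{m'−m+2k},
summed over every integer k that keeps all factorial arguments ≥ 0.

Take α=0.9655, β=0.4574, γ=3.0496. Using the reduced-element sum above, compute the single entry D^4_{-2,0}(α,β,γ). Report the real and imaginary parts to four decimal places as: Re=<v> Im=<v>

Re=-0.1259 Im=0.3344

Split into d^4_{-2,0}(β=0.4574) × two z-phases.
c=cos(0.4574/2)=0.973962, s=sin(0.4574/2)=0.226712; N=√[2·720·24·24]=910.735966
k: max(0,(0)−(-2))=2 … min(4+(0),4−(-2))=4
  k=2: (−1)^0·910.7360/(96)·0.9740^6·0.2267^2 = +0.416218
  k=3: (−1)^1·910.7360/(36)·0.9740^4·0.2267^4 = -0.060139
  k=4: (−1)^2·910.7360/(96)·0.9740^2·0.2267^6 = +0.001222
d^4_{-2,0}(0.4574) = +0.416218 -0.060139 +0.001222 = +0.357301
Phases: e^{-i·(-2)·0.9655}=-0.352465+0.935825i, e^{-i·(0)·3.0496}=+1.000000+0.000000i ⇒ D=-0.125936+0.334371i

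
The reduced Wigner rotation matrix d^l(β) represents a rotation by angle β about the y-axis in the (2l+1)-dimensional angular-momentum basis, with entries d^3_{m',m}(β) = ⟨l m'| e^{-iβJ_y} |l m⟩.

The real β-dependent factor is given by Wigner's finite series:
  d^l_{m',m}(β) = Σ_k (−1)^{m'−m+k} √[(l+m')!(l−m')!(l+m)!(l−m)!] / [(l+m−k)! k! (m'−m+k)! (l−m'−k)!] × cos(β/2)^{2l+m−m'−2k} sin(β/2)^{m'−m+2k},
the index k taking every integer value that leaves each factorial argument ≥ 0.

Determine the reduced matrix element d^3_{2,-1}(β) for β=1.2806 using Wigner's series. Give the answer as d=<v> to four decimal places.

d^3_{2,-1}(β=1.2806) via Wigner's sum:
With c≡cos(β/2)=0.801917 and s≡sin(β/2)=0.597436, N=[120·1·2·24]^{1/2}=75.894664
Admissible k: 0..1 (factorial args all ≥0)
  k=0: (−1)^3·75.8947/(12)·0.8019^3·0.5974^3 = -0.695491
  k=1: (−1)^4·75.8947/(24)·0.8019^1·0.5974^5 = +0.193013
d^3_{2,-1}(1.2806) = -0.695491 +0.193013 = -0.502479

d=-0.5025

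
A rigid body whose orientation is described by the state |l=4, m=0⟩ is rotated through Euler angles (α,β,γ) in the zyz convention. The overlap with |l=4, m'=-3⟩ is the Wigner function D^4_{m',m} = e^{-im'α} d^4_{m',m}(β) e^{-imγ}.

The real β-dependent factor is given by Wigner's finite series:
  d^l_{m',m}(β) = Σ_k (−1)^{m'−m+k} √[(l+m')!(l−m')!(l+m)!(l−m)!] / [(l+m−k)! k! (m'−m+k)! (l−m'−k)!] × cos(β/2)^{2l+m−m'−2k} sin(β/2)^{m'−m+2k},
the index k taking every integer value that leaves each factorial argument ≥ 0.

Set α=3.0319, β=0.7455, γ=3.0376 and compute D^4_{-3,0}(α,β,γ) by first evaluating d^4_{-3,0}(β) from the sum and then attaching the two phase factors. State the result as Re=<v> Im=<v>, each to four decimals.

Re=-0.3210 Im=0.1096

First d^4_{-3,0}(β=0.7455), then the phase factors e^{-i(-3)α} and e^{-i(0)γ}:
c=cos(0.7455/2)=0.931329, s=sin(0.7455/2)=0.364178; N=√[1·5040·24·24]=1703.830978
The bounds max(0,m−m')=3 and min(l+m,l−m')=4 give 2 terms
  k=3: (−1)^0·1703.8310/(144)·0.9313^5·0.3642^3 = +0.400425
  k=4: (−1)^1·1703.8310/(144)·0.9313^3·0.3642^5 = -0.061227
d^4_{-3,0}(0.7455) = +0.400425 -0.061227 = +0.339198
D = (-0.946341+0.323171i)·(+0.339198)·(+1.000000+0.000000i) = -0.320997+0.109619i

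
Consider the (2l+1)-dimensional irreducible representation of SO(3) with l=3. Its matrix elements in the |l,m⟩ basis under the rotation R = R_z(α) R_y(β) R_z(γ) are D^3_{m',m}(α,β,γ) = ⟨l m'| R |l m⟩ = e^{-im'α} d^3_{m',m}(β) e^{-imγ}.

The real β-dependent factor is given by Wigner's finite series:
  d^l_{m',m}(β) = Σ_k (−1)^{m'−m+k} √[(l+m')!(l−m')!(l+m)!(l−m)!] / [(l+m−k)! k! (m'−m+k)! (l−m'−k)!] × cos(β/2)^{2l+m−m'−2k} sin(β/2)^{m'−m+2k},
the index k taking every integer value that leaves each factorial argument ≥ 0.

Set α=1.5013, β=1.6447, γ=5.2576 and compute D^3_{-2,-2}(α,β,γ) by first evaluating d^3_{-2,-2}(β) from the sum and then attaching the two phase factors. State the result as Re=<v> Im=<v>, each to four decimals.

Re=-0.2766 Im=-0.3879

D^3_{-2,-2}(1.5013,1.6447,5.2576) = e^{-i·-2·1.5013}·d^3_{-2,-2}(1.6447)·e^{-i·-2·5.2576}. Compute d first:
c=cos(1.6447/2)=0.680501, s=sin(1.6447/2)=0.732747; N=√[1·120·1·120]=120.000000
k: max(0,(-2)−(-2))=0 … min(3+(-2),3−(-2))=1
  k=0: (−1)^0·120.0000/(120)·0.6805^6·0.7327^0 = +0.099305
  k=1: (−1)^1·120.0000/(24)·0.6805^4·0.7327^2 = -0.575696
d^3_{-2,-2}(1.6447) = +0.099305 -0.575696 = -0.476391
Phases: e^{-i·(-2)·1.5013}=-0.990356+0.138546i, e^{-i·(-2)·5.2576}=-0.462111-0.886822i ⇒ D=-0.276554-0.387900i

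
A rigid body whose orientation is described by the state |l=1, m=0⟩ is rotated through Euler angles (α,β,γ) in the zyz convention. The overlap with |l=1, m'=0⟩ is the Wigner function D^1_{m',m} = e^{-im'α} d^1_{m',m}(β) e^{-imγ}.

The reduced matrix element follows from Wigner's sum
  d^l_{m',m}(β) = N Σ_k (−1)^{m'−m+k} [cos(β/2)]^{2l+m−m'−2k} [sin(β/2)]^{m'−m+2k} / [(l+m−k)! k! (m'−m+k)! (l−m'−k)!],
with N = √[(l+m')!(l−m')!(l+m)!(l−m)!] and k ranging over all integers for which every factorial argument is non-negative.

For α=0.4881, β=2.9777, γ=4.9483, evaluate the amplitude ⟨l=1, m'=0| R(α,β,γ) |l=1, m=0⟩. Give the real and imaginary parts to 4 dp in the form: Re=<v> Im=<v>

Re=-0.9866 Im=0.0000

D^1_{0,0}(0.4881,2.9777,4.9483) = e^{-i·0·0.4881}·d^1_{0,0}(2.9777)·e^{-i·0·4.9483}. Compute d first:
c=cos(2.9777/2)=0.081855, s=sin(2.9777/2)=0.996644; N=√[1·1·1·1]=1.000000
The bounds max(0,m−m')=0 and min(l+m,l−m')=1 give 2 terms
  k=0: (−1)^0·1.0000/(1)·0.0819^2·0.9966^0 = +0.006700
  k=1: (−1)^1·1.0000/(1)·0.0819^0·0.9966^2 = -0.993300
d^1_{0,0}(2.9777) = +0.006700 -0.993300 = -0.986600
Phases: e^{-i·(0)·0.4881}=+1.000000+0.000000i, e^{-i·(0)·4.9483}=+1.000000+0.000000i ⇒ D=-0.986600+0.000000i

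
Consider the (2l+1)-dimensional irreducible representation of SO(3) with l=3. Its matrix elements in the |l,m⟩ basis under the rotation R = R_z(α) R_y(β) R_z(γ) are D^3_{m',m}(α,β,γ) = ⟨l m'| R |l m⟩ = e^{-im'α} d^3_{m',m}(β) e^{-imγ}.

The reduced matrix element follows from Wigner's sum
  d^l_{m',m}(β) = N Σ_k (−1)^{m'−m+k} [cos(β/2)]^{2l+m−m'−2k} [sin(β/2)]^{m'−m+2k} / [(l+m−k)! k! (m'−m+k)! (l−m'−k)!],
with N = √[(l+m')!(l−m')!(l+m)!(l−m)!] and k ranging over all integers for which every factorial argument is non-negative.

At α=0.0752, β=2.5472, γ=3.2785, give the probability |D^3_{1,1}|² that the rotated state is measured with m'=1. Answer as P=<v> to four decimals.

P=0.1421

Split into d^3_{1,1}(β=2.5472) × two z-phases.
c=cos(2.5472/2)=0.292841, s=sin(2.5472/2)=0.956161; N=√[24·2·24·2]=48.000000
k∈{0,1,2} keeps every argument non-negative
  k=0: (−1)^0·48.0000/(48)·0.2928^6·0.9562^0 = +0.000631
  k=1: (−1)^1·48.0000/(6)·0.2928^4·0.9562^2 = -0.053787
  k=2: (−1)^2·48.0000/(8)·0.2928^2·0.9562^4 = +0.430069
d^3_{1,1}(2.5472) = +0.000631 -0.053787 +0.430069 = +0.376913
|D^3_{1,1}|² = |d^3_{1,1}(β)|² = (+0.376913)² = 0.142063 (the z-rotation phases have unit modulus)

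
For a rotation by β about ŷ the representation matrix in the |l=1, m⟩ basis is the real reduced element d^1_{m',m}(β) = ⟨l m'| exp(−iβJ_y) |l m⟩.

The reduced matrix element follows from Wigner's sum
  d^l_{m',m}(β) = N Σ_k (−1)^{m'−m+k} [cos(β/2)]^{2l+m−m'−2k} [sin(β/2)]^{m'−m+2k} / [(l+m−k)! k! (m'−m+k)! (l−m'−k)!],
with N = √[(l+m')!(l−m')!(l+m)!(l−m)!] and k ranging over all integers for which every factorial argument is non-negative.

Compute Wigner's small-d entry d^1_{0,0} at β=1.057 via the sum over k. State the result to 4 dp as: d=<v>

d^1_{0,0}(β=1.057) via Wigner's sum:
c=cos(1.057/2)=0.863564, s=sin(1.057/2)=0.504239; N=√[1·1·1·1]=1.000000
The bounds max(0,m−m')=0 and min(l+m,l−m')=1 give 2 terms
  k=0: (−1)^0·1.0000/(1)·0.8636^2·0.5042^0 = +0.745743
  k=1: (−1)^1·1.0000/(1)·0.8636^0·0.5042^2 = -0.254257
d^1_{0,0}(1.057) = +0.745743 -0.254257 = +0.491487

d=0.4915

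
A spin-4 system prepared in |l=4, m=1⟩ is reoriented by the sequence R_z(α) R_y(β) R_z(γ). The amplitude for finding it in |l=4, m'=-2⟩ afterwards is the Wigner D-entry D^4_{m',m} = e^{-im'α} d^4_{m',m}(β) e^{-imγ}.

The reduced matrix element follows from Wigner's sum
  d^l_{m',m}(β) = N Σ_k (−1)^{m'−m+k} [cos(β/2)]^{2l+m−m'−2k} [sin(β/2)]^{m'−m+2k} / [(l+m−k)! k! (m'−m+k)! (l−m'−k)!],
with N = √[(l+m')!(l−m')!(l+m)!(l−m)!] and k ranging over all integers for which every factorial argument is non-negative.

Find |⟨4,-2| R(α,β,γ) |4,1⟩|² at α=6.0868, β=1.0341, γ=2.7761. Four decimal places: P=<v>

P=0.2146

Split into d^4_{-2,1}(β=1.0341) × two z-phases.
With c≡cos(β/2)=0.869281 and s≡sin(β/2)=0.494318, N=[2·720·120·6]^{1/2}=1018.233765
Admissible k: 3..5 (factorial args all ≥0)
  k=3: (−1)^0·1018.2338/(72)·0.8693^5·0.4943^3 = +0.847882
  k=4: (−1)^1·1018.2338/(48)·0.8693^3·0.4943^5 = -0.411262
  k=5: (−1)^2·1018.2338/(240)·0.8693^1·0.4943^7 = +0.026598
d^4_{-2,1}(1.0341) = +0.847882 -0.411262 +0.026598 = +0.463217
|D^4_{-2,1}|² = |d^4_{-2,1}(β)|² = (+0.463217)² = 0.214570 (the z-rotation phases have unit modulus)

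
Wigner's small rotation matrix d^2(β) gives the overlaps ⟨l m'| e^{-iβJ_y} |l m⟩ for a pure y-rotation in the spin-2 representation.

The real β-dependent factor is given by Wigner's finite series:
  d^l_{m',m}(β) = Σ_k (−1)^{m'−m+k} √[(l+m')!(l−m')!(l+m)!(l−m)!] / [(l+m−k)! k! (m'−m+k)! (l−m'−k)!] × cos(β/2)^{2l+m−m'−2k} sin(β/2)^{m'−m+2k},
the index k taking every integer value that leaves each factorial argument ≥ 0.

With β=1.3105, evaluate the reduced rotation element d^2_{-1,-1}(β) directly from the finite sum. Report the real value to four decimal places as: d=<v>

d^2_{-1,-1}(β=1.3105) via Wigner's sum:
c=cos(1.3105/2)=0.792896, s=sin(1.3105/2)=0.609357; N=√[1·6·1·6]=6.000000
k: max(0,(-1)−(-1))=0 … min(2+(-1),2−(-1))=1
  k=0: (−1)^0·6.0000/(6)·0.7929^4·0.6094^0 = +0.395243
  k=1: (−1)^1·6.0000/(2)·0.7929^2·0.6094^2 = -0.700322
d^2_{-1,-1}(1.3105) = +0.395243 -0.700322 = -0.305079

d=-0.3051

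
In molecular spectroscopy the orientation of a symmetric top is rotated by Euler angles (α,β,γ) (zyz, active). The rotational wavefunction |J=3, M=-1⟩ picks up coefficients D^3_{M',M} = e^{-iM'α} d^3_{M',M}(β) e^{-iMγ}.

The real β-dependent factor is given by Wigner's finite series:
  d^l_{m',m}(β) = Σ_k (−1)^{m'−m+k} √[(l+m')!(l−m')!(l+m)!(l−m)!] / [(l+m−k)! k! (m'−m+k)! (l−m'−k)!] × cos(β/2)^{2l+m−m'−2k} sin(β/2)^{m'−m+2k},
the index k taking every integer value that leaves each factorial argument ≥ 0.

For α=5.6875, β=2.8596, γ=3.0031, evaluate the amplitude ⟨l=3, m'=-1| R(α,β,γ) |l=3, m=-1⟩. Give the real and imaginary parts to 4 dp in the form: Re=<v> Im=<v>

Re=-0.0823 Im=0.0742

D^3_{-1,-1}(5.6875,2.8596,3.0031) = e^{-i·-1·5.6875}·d^3_{-1,-1}(2.8596)·e^{-i·-1·3.0031}. Compute d first:
Half-angle: c=0.140530, s=0.990076. N=√(2·24·2·24)=48.000000
The bounds max(0,m−m')=0 and min(l+m,l−m')=2 give 3 terms
  k=0: (−1)^0·48.0000/(48)·0.1405^6·0.9901^0 = +0.000008
  k=1: (−1)^1·48.0000/(6)·0.1405^4·0.9901^2 = -0.003058
  k=2: (−1)^2·48.0000/(8)·0.1405^2·0.9901^4 = +0.113858
d^3_{-1,-1}(2.8596) = +0.000008 -0.003058 +0.113858 = +0.110807
Phases: e^{-i·(-1)·5.6875}=+0.827764-0.561076i, e^{-i·(-1)·3.0031}=-0.990425+0.138050i ⇒ D=-0.082261+0.074238i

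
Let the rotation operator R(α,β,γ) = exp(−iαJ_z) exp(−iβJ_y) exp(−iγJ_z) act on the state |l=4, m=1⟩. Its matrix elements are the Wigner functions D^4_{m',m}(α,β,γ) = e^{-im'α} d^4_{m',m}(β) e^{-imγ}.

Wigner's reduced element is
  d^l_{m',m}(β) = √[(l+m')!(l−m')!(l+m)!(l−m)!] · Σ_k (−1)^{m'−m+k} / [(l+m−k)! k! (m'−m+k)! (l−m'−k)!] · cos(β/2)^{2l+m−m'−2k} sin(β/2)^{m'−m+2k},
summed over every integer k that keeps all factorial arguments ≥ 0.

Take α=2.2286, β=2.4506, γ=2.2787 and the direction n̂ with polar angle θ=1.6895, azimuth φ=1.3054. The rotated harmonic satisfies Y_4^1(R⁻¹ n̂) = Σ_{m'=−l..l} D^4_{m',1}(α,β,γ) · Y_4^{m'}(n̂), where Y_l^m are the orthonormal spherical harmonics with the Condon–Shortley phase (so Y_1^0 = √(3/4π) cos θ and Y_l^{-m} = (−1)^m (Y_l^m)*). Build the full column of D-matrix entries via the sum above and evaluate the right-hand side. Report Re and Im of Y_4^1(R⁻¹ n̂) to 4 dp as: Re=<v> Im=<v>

Re=-0.1125 Im=0.2593

Need the full column D^4_{m',1} for m'=−4..4 at α=2.2286, β=2.4506, γ=2.2787.
cos(β/2)=0.338664, sin(β/2)=0.940907
d^4_{-4,1}: single k=5 term ⇒ +0.214355;  D = +0.201174+0.074008i
d^4_{-3,1}: k∈[4..5] ⇒ +0.136390 -0.631668 = -0.495279;  D = +0.148865+0.472377i
d^4_{-2,1}: k∈[3..5] ⇒ +0.052481 -0.607641 +0.938066 = +0.382906;  D = -0.218633+0.314351i
d^4_{-1,1}: k∈[2..5] ⇒ +0.013357 -0.309303 +1.193741 -0.614293 = +0.283503;  D = +0.283147-0.014198i
d^4_{0,1}: k∈[1..4] ⇒ +0.002150 -0.099575 +0.768611 -0.988808 = -0.317622;  D = +0.206531+0.241306i
d^4_{1,1}: k∈[0..3] ⇒ +0.000173 -0.020035 +0.309303 -0.795827 = -0.506387;  D = +0.103128-0.495775i
d^4_{2,1}: k∈[0..2] ⇒ -0.002040 +0.078721 -0.405094 = -0.328413;  D = -0.295329+0.143650i
d^4_{3,1}: k∈[0..1] ⇒ +0.010602 -0.136390 = -0.125788;  D = +0.112697+0.055875i
d^4_{4,1}: single k=0 term ⇒ -0.027770;  D = -0.005450-0.027230i
Y_4^{m'}(θ=1.6895,φ=1.3054) and Σ D·Y over m':
  (+0.2012+0.0740i)·(+0.2097+0.3756i)  (+0.1489+0.4724i)·(+0.1037-0.1015i)  (-0.2186+0.3144i)·(+0.2565+0.1506i)  (+0.2831-0.0142i)·(+0.0423-0.1558i)  (+0.2065+0.2413i)·(+0.2736+0.0000i)  (+0.1031-0.4958i)·(-0.0423-0.1558i)  (-0.2953+0.1437i)·(+0.2565-0.1506i)  (+0.1127+0.0559i)·(-0.1037-0.1015i)  (-0.0054-0.0272i)·(+0.2097-0.3756i)
Y_4^1(R⁻¹ n̂) = -0.112475+0.259343i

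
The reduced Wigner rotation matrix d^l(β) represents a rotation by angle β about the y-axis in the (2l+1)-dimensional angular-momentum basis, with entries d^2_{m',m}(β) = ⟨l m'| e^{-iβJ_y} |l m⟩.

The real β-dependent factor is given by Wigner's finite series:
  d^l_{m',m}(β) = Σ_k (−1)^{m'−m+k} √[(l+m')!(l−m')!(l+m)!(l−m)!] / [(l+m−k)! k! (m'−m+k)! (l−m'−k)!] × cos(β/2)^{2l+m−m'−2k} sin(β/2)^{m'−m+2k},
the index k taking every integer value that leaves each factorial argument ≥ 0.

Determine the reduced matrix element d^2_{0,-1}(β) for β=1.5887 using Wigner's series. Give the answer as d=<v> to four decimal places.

d=0.0219

d^2_{0,-1}(β=1.5887) via Wigner's sum:
c=cos(1.5887/2)=0.700749, s=sin(1.5887/2)=0.713408; N=√[2·2·1·6]=4.898979
k: max(0,(-1)−(0))=0 … min(2+(-1),2−(0))=1
  k=0: (−1)^1·4.8990/(2)·0.7007^3·0.7134^1 = -0.601313
  k=1: (−1)^2·4.8990/(2)·0.7007^1·0.7134^3 = +0.623236
d^2_{0,-1}(1.5887) = -0.601313 +0.623236 = +0.021923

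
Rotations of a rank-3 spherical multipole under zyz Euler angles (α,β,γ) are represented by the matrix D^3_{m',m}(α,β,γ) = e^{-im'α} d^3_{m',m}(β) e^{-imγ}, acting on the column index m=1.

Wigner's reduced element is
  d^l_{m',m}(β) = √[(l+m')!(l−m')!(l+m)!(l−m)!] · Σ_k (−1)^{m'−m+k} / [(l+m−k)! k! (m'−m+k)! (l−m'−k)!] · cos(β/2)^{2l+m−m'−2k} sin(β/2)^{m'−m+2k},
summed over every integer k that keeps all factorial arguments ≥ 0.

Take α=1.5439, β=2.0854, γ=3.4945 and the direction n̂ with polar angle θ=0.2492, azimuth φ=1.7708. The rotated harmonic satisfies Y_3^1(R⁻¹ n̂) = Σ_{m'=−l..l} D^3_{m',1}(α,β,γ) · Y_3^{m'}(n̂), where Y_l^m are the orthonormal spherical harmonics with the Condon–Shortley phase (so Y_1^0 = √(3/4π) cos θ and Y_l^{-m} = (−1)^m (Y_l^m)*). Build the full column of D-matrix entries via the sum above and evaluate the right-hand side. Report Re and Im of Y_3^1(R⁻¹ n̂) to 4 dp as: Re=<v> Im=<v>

Need the full column D^3_{m',1} for m'=−3..3 at α=1.5439, β=2.0854, γ=3.4945.
cos(β/2)=0.503890, sin(β/2)=0.863768
d^3_{-3,1}: single k=4 term ⇒ +0.547400;  D = +0.229983+0.496744i
d^3_{-2,1}: k∈[3..4] ⇒ +0.521469 -0.766163 = -0.244694;  D = -0.224735+0.096796i
d^3_{-1,1}: k∈[2..4] ⇒ +0.288594 -1.130706 +0.415319 = -0.426792;  D = +0.158228+0.396377i
d^3_{0,1}: k∈[1..3] ⇒ +0.097200 -0.856860 +0.839289 = +0.079629;  D = -0.074721+0.027522i
d^3_{1,1}: k∈[0..2] ⇒ +0.016369 -0.384793 +0.848029 = +0.479605;  D = +0.153602+0.454343i
d^3_{2,1}: k∈[0..1] ⇒ -0.088731 +0.521469 = +0.432738;  D = +0.413523-0.127517i
d^3_{3,1}: single k=0 term ⇒ +0.186287;  D = -0.050087-0.179427i
Y_3^{m'}(θ=0.2492,φ=1.7708) and Σ D·Y over m':
  (+0.2300+0.4967i)·(+0.0035+0.0052i)  (-0.2247+0.0968i)·(-0.0555+0.0235i)  (+0.1582+0.3964i)·(-0.0585-0.2887i)  (-0.0747+0.0275i)·(+0.6133+0.0000i)  (+0.1536+0.4543i)·(+0.0585-0.2887i)  (+0.4135-0.1275i)·(-0.0555-0.0235i)  (-0.0501-0.1794i)·(-0.0035+0.0052i)
Y_3^1(R⁻¹ n̂) = +0.183126-0.079706i

Re=0.1831 Im=-0.0797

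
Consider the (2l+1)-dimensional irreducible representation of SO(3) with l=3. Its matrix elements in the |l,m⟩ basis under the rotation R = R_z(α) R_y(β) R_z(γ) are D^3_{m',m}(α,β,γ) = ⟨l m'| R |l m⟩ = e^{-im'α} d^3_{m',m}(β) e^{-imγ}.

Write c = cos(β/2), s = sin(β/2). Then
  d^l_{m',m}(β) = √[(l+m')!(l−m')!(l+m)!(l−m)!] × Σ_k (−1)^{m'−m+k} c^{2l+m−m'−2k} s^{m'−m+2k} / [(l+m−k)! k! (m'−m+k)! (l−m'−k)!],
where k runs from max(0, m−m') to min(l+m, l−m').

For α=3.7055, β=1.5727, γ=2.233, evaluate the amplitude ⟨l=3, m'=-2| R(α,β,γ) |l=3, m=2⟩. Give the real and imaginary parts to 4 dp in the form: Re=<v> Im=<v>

Re=-0.4908 Im=0.0978

First d^3_{-2,2}(β=1.5727), then the phase factors e^{-i(-2)α} and e^{-i(2)γ}:
c=cos(1.5727/2)=0.706433, s=sin(1.5727/2)=0.707780; N=√[1·120·120·1]=120.000000
k∈{4,5} keeps every argument non-negative
  k=4: (−1)^0·120.0000/(24)·0.7064^2·0.7078^4 = +0.626188
  k=5: (−1)^1·120.0000/(120)·0.7064^0·0.7078^6 = -0.125715
d^3_{-2,2}(1.5727) = +0.626188 -0.125715 = +0.500472
Attach z-rotation phases: D = e^{-i(-2)(3.7055)}·(+0.500472)·e^{-i(2)(2.233)} = -0.490832+0.097757i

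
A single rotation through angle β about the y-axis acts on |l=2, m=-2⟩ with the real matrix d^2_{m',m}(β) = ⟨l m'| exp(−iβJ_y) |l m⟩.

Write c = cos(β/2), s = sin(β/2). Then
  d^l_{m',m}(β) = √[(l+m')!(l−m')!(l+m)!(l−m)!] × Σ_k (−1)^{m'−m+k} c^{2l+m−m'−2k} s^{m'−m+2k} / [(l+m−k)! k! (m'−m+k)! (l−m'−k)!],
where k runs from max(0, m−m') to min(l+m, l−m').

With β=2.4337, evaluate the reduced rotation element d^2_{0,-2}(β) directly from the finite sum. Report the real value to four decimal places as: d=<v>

d^2_{0,-2}(β=2.4337) via Wigner's sum:
With c≡cos(β/2)=0.346602 and s≡sin(β/2)=0.938012, N=[2·2·1·24]^{1/2}=9.797959
Admissible k: 0..0 (factorial args all ≥0)
  k=0: (−1)^2·9.7980/(4)·0.3466^2·0.9380^2 = +0.258914
d^2_{0,-2}(2.4337) = +0.258914

d=0.2589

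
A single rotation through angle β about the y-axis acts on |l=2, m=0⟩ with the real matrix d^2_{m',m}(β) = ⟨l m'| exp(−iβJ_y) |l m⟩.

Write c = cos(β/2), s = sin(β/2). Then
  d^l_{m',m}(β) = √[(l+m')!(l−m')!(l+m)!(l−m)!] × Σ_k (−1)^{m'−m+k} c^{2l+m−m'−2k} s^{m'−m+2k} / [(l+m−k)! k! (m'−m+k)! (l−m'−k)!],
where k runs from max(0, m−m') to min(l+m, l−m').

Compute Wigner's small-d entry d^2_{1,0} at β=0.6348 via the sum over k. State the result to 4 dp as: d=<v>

d=-0.5848

d^2_{1,0}(β=0.6348) via Wigner's sum:
With c≡cos(β/2)=0.950050 and s≡sin(β/2)=0.312097, N=[6·1·2·2]^{1/2}=4.898979
k: max(0,(0)−(1))=0 … min(2+(0),2−(1))=1
  k=0: (−1)^1·4.8990/(2)·0.9501^3·0.3121^1 = -0.655549
  k=1: (−1)^2·4.8990/(2)·0.9501^1·0.3121^3 = +0.070745
d^2_{1,0}(0.6348) = -0.655549 +0.070745 = -0.584805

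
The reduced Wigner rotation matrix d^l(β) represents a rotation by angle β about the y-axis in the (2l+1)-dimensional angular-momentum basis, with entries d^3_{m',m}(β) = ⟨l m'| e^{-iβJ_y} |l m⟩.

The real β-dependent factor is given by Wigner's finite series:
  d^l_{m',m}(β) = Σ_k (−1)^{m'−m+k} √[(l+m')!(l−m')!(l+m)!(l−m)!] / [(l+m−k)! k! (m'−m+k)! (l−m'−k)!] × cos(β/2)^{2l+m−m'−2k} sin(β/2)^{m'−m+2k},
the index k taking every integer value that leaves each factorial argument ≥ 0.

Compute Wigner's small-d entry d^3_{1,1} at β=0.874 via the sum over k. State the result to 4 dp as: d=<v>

d^3_{1,1}(β=0.874) via Wigner's sum:
Half-angle: c=0.906025, s=0.423223. N=√(24·2·24·2)=48.000000
The bounds max(0,m−m')=0 and min(l+m,l−m')=2 give 3 terms
  k=0: (−1)^0·48.0000/(48)·0.9060^6·0.4232^0 = +0.553149
  k=1: (−1)^1·48.0000/(6)·0.9060^4·0.4232^2 = -0.965585
  k=2: (−1)^2·48.0000/(8)·0.9060^2·0.4232^4 = +0.158019
d^3_{1,1}(0.874) = +0.553149 -0.965585 +0.158019 = -0.254417

d=-0.2544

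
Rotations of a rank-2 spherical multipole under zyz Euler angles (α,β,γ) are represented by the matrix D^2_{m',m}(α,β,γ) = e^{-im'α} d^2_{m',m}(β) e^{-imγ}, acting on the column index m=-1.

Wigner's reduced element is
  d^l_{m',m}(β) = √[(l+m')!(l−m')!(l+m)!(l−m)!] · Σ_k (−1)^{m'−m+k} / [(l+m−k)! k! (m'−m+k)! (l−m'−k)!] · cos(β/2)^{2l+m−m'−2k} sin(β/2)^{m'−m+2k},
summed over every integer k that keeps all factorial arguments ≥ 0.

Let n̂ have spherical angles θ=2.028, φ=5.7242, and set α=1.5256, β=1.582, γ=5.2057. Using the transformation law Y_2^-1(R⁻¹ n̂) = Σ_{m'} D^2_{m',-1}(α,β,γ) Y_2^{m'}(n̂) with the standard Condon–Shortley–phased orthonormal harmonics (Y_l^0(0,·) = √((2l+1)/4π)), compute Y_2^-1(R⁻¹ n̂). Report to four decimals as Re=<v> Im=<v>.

Need the full column D^2_{m',-1} for m'=−2..2 at α=1.5256, β=1.582, γ=5.2057.
cos(β/2)=0.703135, sin(β/2)=0.711057
d^2_{-2,-1}: single k=1 term ⇒ +0.494367;  D = -0.193844+0.454779i
d^2_{-1,-1}: k∈[0..1] ⇒ +0.244430 -0.749906 = -0.505476;  D = -0.455568-0.219006i
d^2_{0,-1}: k∈[0..1] ⇒ -0.605474 +0.619194 = +0.013720;  D = +0.006497-0.012085i
d^2_{1,-1}: k∈[0..1] ⇒ +0.749906 -0.255633 = +0.494273;  D = -0.424321-0.253490i
d^2_{2,-1}: single k=0 term ⇒ -0.505570;  D = +0.278629-0.421861i
Y_2^{m'}(θ=2.028,φ=5.7242) and Σ D·Y over m':
  (-0.1938+0.4548i)·(+0.1361+0.2797i)  (-0.4556-0.2190i)·(-0.2594-0.1623i)  (+0.0065-0.0121i)·(-0.1310+0.0000i)  (-0.4243-0.2535i)·(+0.2594-0.1623i)  (+0.2786-0.4219i)·(+0.1361-0.2797i)
Y_2^-1(R⁻¹ n̂) = -0.303045+0.007777i

Re=-0.3030 Im=0.0078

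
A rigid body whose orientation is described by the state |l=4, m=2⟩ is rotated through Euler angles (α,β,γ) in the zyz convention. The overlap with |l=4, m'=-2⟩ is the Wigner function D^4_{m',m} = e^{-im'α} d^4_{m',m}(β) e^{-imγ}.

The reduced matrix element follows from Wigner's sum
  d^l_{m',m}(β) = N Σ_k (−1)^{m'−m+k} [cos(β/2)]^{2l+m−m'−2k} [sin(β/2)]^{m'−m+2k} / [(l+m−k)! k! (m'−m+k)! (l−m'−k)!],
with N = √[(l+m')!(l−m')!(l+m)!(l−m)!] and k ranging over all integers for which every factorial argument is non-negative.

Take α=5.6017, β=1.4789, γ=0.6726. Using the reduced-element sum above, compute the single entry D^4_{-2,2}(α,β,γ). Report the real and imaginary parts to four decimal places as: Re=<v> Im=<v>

Split into d^4_{-2,2}(β=1.4789) × two z-phases.
Half-angle: c=0.738839, s=0.673882. N=√(2·720·720·2)=1440.000000
Admissible k: 4..6 (factorial args all ≥0)
  k=4: (−1)^0·1440.0000/(96)·0.7388^4·0.6739^4 = +0.921777
  k=5: (−1)^1·1440.0000/(120)·0.7388^2·0.6739^6 = -0.613455
  k=6: (−1)^2·1440.0000/(1440)·0.7388^0·0.6739^8 = +0.042527
d^4_{-2,2}(1.4789) = +0.921777 -0.613455 +0.042527 = +0.350849
Attach z-rotation phases: D = e^{-i(-2)(5.6017)}·(+0.350849)·e^{-i(2)(0.6726)} = -0.318407-0.147349i

Re=-0.3184 Im=-0.1473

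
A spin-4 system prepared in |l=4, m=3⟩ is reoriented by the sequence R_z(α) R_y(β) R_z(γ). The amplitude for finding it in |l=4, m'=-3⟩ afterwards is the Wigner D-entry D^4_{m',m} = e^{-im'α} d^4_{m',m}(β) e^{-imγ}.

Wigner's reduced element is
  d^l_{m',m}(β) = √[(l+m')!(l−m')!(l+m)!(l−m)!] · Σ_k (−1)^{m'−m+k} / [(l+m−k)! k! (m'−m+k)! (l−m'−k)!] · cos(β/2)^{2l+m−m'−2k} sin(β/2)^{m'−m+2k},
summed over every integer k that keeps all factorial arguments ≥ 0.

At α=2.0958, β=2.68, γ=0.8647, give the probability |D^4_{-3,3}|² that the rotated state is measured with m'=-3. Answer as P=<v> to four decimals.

P=0.2448

First d^4_{-3,3}(β=2.68), then the phase factors e^{-i(-3)α} and e^{-i(3)γ}:
c=cos(2.68/2)=0.228753, s=sin(2.68/2)=0.973485; N=√[1·5040·5040·1]=5040.000000
The bounds max(0,m−m')=6 and min(l+m,l−m')=7 give 2 terms
  k=6: (−1)^0·5040.0000/(720)·0.2288^2·0.9735^6 = +0.311749
  k=7: (−1)^1·5040.0000/(5040)·0.2288^0·0.9735^8 = -0.806552
d^4_{-3,3}(2.68) = +0.311749 -0.806552 = -0.494803
|D^4_{-3,3}|² = |d^4_{-3,3}(β)|² = (-0.494803)² = 0.244830 (the z-rotation phases have unit modulus)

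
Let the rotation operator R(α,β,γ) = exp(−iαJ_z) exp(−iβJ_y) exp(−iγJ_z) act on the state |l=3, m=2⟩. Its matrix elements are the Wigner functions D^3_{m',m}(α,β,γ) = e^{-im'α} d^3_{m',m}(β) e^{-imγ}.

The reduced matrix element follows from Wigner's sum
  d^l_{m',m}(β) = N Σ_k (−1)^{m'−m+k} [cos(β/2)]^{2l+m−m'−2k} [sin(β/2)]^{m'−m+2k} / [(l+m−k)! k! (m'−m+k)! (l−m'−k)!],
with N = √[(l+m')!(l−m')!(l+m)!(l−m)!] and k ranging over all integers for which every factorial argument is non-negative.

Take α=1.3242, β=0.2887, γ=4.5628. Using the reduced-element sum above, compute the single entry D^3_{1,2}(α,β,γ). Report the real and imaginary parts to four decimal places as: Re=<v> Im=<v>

Re=-0.2146 Im=0.3534

D^3_{1,2}(1.3242,0.2887,4.5628) = e^{-i·1·1.3242}·d^3_{1,2}(0.2887)·e^{-i·2·4.5628}. Compute d first:
c=cos(0.2887/2)=0.989600, s=sin(0.2887/2)=0.143849; N=√[24·2·120·1]=75.894664
k: max(0,(2)−(1))=1 … min(3+(2),3−(1))=2
  k=1: (−1)^0·75.8947/(24)·0.9896^5·0.1438^1 = +0.431723
  k=2: (−1)^1·75.8947/(12)·0.9896^3·0.1438^3 = -0.018244
d^3_{1,2}(0.2887) = +0.431723 -0.018244 = +0.413478
Attach z-rotation phases: D = e^{-i(1)(1.3242)}·(+0.413478)·e^{-i(2)(4.5628)} = -0.214628+0.353411i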